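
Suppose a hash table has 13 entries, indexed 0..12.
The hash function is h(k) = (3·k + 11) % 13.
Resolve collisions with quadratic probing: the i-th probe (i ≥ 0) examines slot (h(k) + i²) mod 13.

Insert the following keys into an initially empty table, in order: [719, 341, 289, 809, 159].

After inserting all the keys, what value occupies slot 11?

809

719 hashes to 10; slot 10 is free => place at 10.
341 hashes to 7; slot 7 is free => place at 7.
289 hashes to 7; 7 taken => place at 8.
809 hashes to 7; 7,8 taken => place at 11.
159 hashes to 7; 7,8,11 taken => place at 3.
Table: [—, —, —, 159, —, —, —, 341, 289, —, 719, 809, —]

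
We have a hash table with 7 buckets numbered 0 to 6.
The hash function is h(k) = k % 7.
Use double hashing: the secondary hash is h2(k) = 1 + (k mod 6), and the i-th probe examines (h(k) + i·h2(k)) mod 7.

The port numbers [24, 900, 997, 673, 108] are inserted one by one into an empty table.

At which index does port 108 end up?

6

24: h=3 → slot 3
900: h=4 → slot 4
997: h=3, h2=2, probe 3,5 → slot 5
673: h=1 → slot 1
108: h=3, h2=1, probe 3,4,5,6 → slot 6
Table: [—, 673, —, 24, 900, 997, 108]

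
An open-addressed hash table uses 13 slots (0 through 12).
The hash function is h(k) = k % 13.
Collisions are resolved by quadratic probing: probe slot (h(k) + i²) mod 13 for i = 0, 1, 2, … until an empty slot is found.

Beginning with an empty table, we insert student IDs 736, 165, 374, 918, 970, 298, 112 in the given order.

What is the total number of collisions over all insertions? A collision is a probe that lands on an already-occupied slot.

10

736: h=8 → slot 8
165: h=9 → slot 9
374: h=10 → slot 10
918: h=8, probe 8,9,12 → slot 12
970: h=8, probe 8,9,12,4 → slot 4
298: h=12, probe 12,0 → slot 0
112: h=8, probe 8,9,12,4,11 → slot 11
Table: [298, -, -, -, 970, -, -, -, 736, 165, 374, 112, 918]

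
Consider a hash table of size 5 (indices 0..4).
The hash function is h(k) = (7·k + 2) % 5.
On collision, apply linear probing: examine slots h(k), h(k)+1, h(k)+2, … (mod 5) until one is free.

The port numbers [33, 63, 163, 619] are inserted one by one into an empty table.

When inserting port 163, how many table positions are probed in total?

3

33 hashes to 3; slot 3 is free -> place at 3.
63 hashes to 3; 3 taken -> place at 4.
163 hashes to 3; 3,4 taken -> place at 0.
619 hashes to 0; 0 taken -> place at 1.
Table: [163, 619, —, 33, 63]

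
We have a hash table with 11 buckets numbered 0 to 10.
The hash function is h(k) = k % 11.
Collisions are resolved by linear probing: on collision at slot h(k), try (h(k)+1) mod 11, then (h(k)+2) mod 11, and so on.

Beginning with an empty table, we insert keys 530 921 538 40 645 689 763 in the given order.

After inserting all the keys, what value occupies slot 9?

645

530: h=2 → slot 2
921: h=8 → slot 8
538: h=10 → slot 10
40: h=7 → slot 7
645: h=7, probe 7,8,9 → slot 9
689: h=7, probe 7,8,9,10,0 → slot 0
763: h=4 → slot 4
Table: [689, -, 530, -, 763, -, -, 40, 921, 645, 538]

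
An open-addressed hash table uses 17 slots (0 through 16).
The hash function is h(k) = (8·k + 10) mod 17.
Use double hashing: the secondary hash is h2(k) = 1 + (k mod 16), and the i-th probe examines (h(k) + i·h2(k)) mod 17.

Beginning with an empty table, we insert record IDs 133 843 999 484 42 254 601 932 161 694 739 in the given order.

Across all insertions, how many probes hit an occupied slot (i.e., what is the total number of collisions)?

133 hashes to 3; slot 3 is free -> place at 3.
843 hashes to 5; slot 5 is free -> place at 5.
999 hashes to 12; slot 12 is free -> place at 12.
484 hashes to 6; slot 6 is free -> place at 6.
42 hashes to 6, h2=11; 6 taken -> place at 0.
254 hashes to 2; slot 2 is free -> place at 2.
601 hashes to 7; slot 7 is free -> place at 7.
932 hashes to 3, h2=5; 3 taken -> place at 8.
161 hashes to 6, h2=2; 6,8 taken -> place at 10.
694 hashes to 3, h2=7; 3,10,0,7 taken -> place at 14.
739 hashes to 6, h2=4; 6,10,14 taken -> place at 1.
Table: [42, 739, 254, 133, ∅, 843, 484, 601, 932, ∅, 161, ∅, 999, ∅, 694, ∅, ∅]

11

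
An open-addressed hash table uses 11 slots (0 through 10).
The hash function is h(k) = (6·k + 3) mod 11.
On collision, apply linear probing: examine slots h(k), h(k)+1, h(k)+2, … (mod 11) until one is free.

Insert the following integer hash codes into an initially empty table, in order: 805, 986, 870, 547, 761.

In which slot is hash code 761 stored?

5

805 hashes to 4; slot 4 is free → place at 4.
986 hashes to 1; slot 1 is free → place at 1.
870 hashes to 9; slot 9 is free → place at 9.
547 hashes to 7; slot 7 is free → place at 7.
761 hashes to 4; 4 taken → place at 5.
Table: [-, 986, -, -, 805, 761, -, 547, -, 870, -]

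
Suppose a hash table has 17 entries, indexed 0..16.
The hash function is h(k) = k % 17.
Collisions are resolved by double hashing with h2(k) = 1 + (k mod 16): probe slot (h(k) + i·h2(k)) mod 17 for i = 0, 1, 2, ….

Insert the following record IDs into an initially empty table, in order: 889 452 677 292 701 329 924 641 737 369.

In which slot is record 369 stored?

16

Insert 889: h=5, slot 5 empty => index 5.
Insert 452: h=10, slot 10 empty => index 10.
Insert 677: h=14, slot 14 empty => index 14.
Insert 292: h=3, slot 3 empty => index 3.
Insert 701: h=4, slot 4 empty => index 4.
Insert 329: h=6, slot 6 empty => index 6.
Insert 924: h=6, h2=13, slot 6 occupied => index 2.
Insert 641: h=12, slot 12 empty => index 12.
Insert 737: h=6, h2=2, slot 6 occupied => index 8.
Insert 369: h=12, h2=2, slots 12,14 occupied => index 16.
Table: [—, —, 924, 292, 701, 889, 329, —, 737, —, 452, —, 641, —, 677, —, 369]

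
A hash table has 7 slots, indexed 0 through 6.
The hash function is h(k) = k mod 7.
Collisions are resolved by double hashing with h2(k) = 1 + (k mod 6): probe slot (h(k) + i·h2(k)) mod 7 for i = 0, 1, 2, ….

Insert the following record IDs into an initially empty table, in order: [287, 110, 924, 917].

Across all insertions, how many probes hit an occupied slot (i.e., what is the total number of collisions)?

287: h=0 -> slot 0
110: h=5 -> slot 5
924: h=0, h2=1, probe 0,1 -> slot 1
917: h=0, h2=6, probe 0,6 -> slot 6
Table: [287, 924, _, _, _, 110, 917]

2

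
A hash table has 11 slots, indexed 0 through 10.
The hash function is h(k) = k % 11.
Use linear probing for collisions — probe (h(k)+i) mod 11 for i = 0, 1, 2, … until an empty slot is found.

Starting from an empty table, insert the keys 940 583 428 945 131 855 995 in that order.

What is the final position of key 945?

940: h=5 => slot 5
583: h=0 => slot 0
428: h=10 => slot 10
945: h=10, probe 10,0,1 => slot 1
131: h=10, probe 10,0,1,2 => slot 2
855: h=8 => slot 8
995: h=5, probe 5,6 => slot 6
Table: [583, 945, 131, -, -, 940, 995, -, 855, -, 428]

1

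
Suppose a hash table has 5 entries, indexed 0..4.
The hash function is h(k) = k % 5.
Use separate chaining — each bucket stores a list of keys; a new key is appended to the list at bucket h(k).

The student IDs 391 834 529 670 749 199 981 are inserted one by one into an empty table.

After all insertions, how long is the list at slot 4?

4

Insert 391: h=1, bucket 1 empty -> new chain.
Insert 834: h=4, bucket 4 empty -> new chain.
Insert 529: h=4, bucket 4 nonempty -> append to chain.
Insert 670: h=0, bucket 0 empty -> new chain.
Insert 749: h=4, bucket 4 nonempty -> append to chain.
Insert 199: h=4, bucket 4 nonempty -> append to chain.
Insert 981: h=1, bucket 1 nonempty -> append to chain.
Final buckets:
0: 670
1: 391 -> 981
2: .
3: .
4: 834 -> 529 -> 749 -> 199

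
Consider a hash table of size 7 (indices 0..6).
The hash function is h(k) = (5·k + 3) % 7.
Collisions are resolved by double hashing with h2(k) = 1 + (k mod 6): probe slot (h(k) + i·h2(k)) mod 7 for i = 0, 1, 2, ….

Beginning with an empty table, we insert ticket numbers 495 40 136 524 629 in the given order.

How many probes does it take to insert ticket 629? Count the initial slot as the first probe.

495: h=0 -> slot 0
40: h=0, h2=5, probe 0,5 -> slot 5
136: h=4 -> slot 4
524: h=5, h2=3, probe 5,1 -> slot 1
629: h=5, h2=6, probe 5,4,3 -> slot 3
Table: [495, 524, ., 629, 136, 40, .]

3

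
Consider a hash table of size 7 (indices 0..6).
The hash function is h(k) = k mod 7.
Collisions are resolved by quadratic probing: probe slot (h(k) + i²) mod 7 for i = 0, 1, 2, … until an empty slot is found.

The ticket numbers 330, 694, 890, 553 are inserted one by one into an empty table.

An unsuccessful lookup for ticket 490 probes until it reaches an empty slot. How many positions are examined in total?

330: h=1 → slot 1
694: h=1, probe 1,2 → slot 2
890: h=1, probe 1,2,5 → slot 5
553: h=0 → slot 0
Table: [553, 330, 694, ∅, ∅, 890, ∅]
Lookup 490: h=0, probe 0,1,4 → slot 4 empty, not found.

3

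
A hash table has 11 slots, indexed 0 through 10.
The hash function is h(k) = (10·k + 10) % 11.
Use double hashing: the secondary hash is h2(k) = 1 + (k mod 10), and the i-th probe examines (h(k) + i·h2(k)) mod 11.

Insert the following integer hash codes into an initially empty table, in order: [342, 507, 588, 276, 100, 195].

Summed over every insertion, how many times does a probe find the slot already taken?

Insert 342: h=9, slot 9 empty => index 9.
Insert 507: h=9, h2=8, slot 9 occupied => index 6.
Insert 588: h=5, slot 5 empty => index 5.
Insert 276: h=9, h2=7, slots 9,5 occupied => index 1.
Insert 100: h=9, h2=1, slot 9 occupied => index 10.
Insert 195: h=2, slot 2 empty => index 2.
Table: [∅, 276, 195, ∅, ∅, 588, 507, ∅, ∅, 342, 100]

4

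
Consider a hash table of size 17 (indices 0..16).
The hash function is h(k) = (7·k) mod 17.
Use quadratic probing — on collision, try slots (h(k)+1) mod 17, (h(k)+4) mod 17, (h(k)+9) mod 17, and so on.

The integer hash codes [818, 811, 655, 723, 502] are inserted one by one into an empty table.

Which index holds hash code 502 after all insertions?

4

Insert 818: h=14, slot 14 empty -> index 14.
Insert 811: h=16, slot 16 empty -> index 16.
Insert 655: h=12, slot 12 empty -> index 12.
Insert 723: h=12, slot 12 occupied -> index 13.
Insert 502: h=12, slots 12,13,16 occupied -> index 4.
Table: [—, —, —, —, 502, —, —, —, —, —, —, —, 655, 723, 818, —, 811]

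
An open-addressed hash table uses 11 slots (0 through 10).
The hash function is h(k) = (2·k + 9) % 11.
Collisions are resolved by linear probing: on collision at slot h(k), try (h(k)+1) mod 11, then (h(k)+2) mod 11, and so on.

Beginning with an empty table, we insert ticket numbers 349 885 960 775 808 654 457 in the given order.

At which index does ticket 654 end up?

0

349: h=3 -> slot 3
885: h=8 -> slot 8
960: h=4 -> slot 4
775: h=8, probe 8,9 -> slot 9
808: h=8, probe 8,9,10 -> slot 10
654: h=8, probe 8,9,10,0 -> slot 0
457: h=10, probe 10,0,1 -> slot 1
Table: [654, 457, ∅, 349, 960, ∅, ∅, ∅, 885, 775, 808]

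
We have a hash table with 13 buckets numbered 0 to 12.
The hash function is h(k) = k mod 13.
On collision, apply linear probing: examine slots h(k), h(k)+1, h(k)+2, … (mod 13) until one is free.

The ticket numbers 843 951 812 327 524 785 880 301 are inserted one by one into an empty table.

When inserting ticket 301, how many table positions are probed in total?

6

843 hashes to 11; slot 11 is free -> place at 11.
951 hashes to 2; slot 2 is free -> place at 2.
812 hashes to 6; slot 6 is free -> place at 6.
327 hashes to 2; 2 taken -> place at 3.
524 hashes to 4; slot 4 is free -> place at 4.
785 hashes to 5; slot 5 is free -> place at 5.
880 hashes to 9; slot 9 is free -> place at 9.
301 hashes to 2; 2,3,4,5,6 taken -> place at 7.
Table: [_, _, 951, 327, 524, 785, 812, 301, _, 880, _, 843, _]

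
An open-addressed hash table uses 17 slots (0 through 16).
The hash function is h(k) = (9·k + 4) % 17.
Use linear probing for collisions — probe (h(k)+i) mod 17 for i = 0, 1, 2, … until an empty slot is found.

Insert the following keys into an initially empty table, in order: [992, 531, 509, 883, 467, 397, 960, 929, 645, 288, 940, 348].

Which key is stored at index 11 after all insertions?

Insert 992: h=7, slot 7 empty => index 7.
Insert 531: h=6, slot 6 empty => index 6.
Insert 509: h=12, slot 12 empty => index 12.
Insert 883: h=12, slot 12 occupied => index 13.
Insert 467: h=8, slot 8 empty => index 8.
Insert 397: h=7, slots 7,8 occupied => index 9.
Insert 960: h=8, slots 8,9 occupied => index 10.
Insert 929: h=1, slot 1 empty => index 1.
Insert 645: h=12, slots 12,13 occupied => index 14.
Insert 288: h=12, slots 12,13,14 occupied => index 15.
Insert 940: h=15, slot 15 occupied => index 16.
Insert 348: h=8, slots 8,9,10 occupied => index 11.
Table: [∅, 929, ∅, ∅, ∅, ∅, 531, 992, 467, 397, 960, 348, 509, 883, 645, 288, 940]

348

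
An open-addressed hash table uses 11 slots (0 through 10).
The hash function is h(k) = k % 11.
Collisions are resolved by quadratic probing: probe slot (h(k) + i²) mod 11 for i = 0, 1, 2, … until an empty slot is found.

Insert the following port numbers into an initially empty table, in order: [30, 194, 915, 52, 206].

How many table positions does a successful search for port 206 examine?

3

30: h=8 → slot 8
194: h=7 → slot 7
915: h=2 → slot 2
52: h=8, probe 8,9 → slot 9
206: h=8, probe 8,9,1 → slot 1
Table: [-, 206, 915, -, -, -, -, 194, 30, 52, -]
Lookup 206: h=8, probe 8,9,1 → found at 1.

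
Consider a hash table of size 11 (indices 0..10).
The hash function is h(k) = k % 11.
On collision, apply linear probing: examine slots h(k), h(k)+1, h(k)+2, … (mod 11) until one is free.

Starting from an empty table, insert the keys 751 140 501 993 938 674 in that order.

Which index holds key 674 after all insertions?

7

Insert 751: h=3, slot 3 empty -> index 3.
Insert 140: h=8, slot 8 empty -> index 8.
Insert 501: h=6, slot 6 empty -> index 6.
Insert 993: h=3, slot 3 occupied -> index 4.
Insert 938: h=3, slots 3,4 occupied -> index 5.
Insert 674: h=3, slots 3,4,5,6 occupied -> index 7.
Table: [—, —, —, 751, 993, 938, 501, 674, 140, —, —]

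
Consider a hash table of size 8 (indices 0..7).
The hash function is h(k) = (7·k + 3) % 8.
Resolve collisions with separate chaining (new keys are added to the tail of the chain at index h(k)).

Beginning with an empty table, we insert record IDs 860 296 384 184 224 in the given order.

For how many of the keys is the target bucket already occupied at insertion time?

3

860 -> bucket 7
296 -> bucket 3
384 -> bucket 3 (collision)
184 -> bucket 3 (collision)
224 -> bucket 3 (collision)
Final buckets:
0: —
1: —
2: —
3: 296 -> 384 -> 184 -> 224
4: —
5: —
6: —
7: 860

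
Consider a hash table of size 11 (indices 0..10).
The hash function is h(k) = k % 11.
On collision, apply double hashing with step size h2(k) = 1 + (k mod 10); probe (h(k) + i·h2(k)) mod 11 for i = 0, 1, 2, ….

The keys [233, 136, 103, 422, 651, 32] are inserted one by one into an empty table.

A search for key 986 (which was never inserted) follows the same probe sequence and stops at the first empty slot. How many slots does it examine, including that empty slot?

2

233: h=2 -> slot 2
136: h=4 -> slot 4
103: h=4, h2=4, probe 4,8 -> slot 8
422: h=4, h2=3, probe 4,7 -> slot 7
651: h=2, h2=2, probe 2,4,6 -> slot 6
32: h=10 -> slot 10
Table: [-, -, 233, -, 136, -, 651, 422, 103, -, 32]
Lookup 986: h=7, h2=7, probe 7,3 → slot 3 empty, not found.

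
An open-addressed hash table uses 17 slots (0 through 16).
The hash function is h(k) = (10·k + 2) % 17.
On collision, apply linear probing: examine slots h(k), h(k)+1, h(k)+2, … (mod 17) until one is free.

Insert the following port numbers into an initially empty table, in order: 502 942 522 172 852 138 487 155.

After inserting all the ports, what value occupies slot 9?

Insert 502: h=7, slot 7 empty → index 7.
Insert 942: h=4, slot 4 empty → index 4.
Insert 522: h=3, slot 3 empty → index 3.
Insert 172: h=5, slot 5 empty → index 5.
Insert 852: h=5, slot 5 occupied → index 6.
Insert 138: h=5, slots 5,6,7 occupied → index 8.
Insert 487: h=10, slot 10 empty → index 10.
Insert 155: h=5, slots 5,6,7,8 occupied → index 9.
Table: [_, _, _, 522, 942, 172, 852, 502, 138, 155, 487, _, _, _, _, _, _]

155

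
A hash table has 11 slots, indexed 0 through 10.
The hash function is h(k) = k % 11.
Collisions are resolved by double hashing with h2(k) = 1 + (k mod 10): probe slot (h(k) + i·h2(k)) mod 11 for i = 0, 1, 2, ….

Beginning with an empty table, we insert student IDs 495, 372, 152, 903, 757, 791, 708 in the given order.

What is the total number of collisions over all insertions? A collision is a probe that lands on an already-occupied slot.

Insert 495: h=0, slot 0 empty => index 0.
Insert 372: h=9, slot 9 empty => index 9.
Insert 152: h=9, h2=3, slot 9 occupied => index 1.
Insert 903: h=1, h2=4, slot 1 occupied => index 5.
Insert 757: h=9, h2=8, slot 9 occupied => index 6.
Insert 791: h=10, slot 10 empty => index 10.
Insert 708: h=4, slot 4 empty => index 4.
Table: [495, 152, —, —, 708, 903, 757, —, —, 372, 791]

3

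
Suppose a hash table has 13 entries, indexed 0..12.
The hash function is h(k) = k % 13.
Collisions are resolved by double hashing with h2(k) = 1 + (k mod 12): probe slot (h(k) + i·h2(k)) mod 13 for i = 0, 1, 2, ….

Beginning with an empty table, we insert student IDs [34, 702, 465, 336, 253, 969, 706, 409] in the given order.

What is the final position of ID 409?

34: h=8 -> slot 8
702: h=0 -> slot 0
465: h=10 -> slot 10
336: h=11 -> slot 11
253: h=6 -> slot 6
969: h=7 -> slot 7
706: h=4 -> slot 4
409: h=6, h2=2, probe 6,8,10,12 -> slot 12
Table: [702, —, —, —, 706, —, 253, 969, 34, —, 465, 336, 409]

12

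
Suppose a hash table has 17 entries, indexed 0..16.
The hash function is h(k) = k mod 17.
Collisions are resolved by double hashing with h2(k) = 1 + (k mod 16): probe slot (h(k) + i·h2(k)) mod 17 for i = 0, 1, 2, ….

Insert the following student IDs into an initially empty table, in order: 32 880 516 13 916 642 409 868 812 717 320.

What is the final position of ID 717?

0

32: h=15 -> slot 15
880: h=13 -> slot 13
516: h=6 -> slot 6
13: h=13, h2=14, probe 13,10 -> slot 10
916: h=15, h2=5, probe 15,3 -> slot 3
642: h=13, h2=3, probe 13,16 -> slot 16
409: h=1 -> slot 1
868: h=1, h2=5, probe 1,6,11 -> slot 11
812: h=13, h2=13, probe 13,9 -> slot 9
717: h=3, h2=14, probe 3,0 -> slot 0
320: h=14 -> slot 14
Table: [717, 409, _, 916, _, _, 516, _, _, 812, 13, 868, _, 880, 320, 32, 642]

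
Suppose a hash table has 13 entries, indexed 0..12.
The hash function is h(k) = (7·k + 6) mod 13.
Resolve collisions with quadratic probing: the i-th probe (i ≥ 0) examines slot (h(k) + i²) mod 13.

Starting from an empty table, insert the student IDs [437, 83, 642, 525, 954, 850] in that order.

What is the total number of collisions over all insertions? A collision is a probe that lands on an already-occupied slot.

10

437 hashes to 10; slot 10 is free -> place at 10.
83 hashes to 2; slot 2 is free -> place at 2.
642 hashes to 2; 2 taken -> place at 3.
525 hashes to 2; 2,3 taken -> place at 6.
954 hashes to 2; 2,3,6 taken -> place at 11.
850 hashes to 2; 2,3,6,11 taken -> place at 5.
Table: [∅, ∅, 83, 642, ∅, 850, 525, ∅, ∅, ∅, 437, 954, ∅]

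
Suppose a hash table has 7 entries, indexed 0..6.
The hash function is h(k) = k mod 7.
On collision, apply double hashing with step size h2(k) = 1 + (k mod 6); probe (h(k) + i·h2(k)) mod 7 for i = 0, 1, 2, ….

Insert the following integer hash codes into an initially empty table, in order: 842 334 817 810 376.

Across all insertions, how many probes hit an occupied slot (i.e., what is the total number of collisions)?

3

Insert 842: h=2, slot 2 empty => index 2.
Insert 334: h=5, slot 5 empty => index 5.
Insert 817: h=5, h2=2, slot 5 occupied => index 0.
Insert 810: h=5, h2=1, slot 5 occupied => index 6.
Insert 376: h=5, h2=5, slot 5 occupied => index 3.
Table: [817, ∅, 842, 376, ∅, 334, 810]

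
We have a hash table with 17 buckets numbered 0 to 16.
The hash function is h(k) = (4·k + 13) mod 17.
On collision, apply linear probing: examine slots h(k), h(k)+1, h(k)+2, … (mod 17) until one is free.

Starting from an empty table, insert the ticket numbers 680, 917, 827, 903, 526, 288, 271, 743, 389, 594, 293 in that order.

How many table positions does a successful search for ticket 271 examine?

680: h=13 → slot 13
917: h=9 → slot 9
827: h=6 → slot 6
903: h=4 → slot 4
526: h=9, probe 9,10 → slot 10
288: h=9, probe 9,10,11 → slot 11
271: h=9, probe 9,10,11,12 → slot 12
743: h=10, probe 10,11,12,13,14 → slot 14
389: h=5 → slot 5
594: h=9, probe 9,10,11,12,13,14,15 → slot 15
293: h=12, probe 12,13,14,15,16 → slot 16
Table: [∅, ∅, ∅, ∅, 903, 389, 827, ∅, ∅, 917, 526, 288, 271, 680, 743, 594, 293]
Lookup 271: h=9, probe 9,10,11,12 → found at 12.

4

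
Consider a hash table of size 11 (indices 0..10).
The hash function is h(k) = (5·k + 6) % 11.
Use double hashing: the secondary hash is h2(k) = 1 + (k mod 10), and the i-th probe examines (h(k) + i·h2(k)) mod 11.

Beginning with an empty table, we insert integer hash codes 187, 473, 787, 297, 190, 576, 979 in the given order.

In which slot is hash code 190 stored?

187 hashes to 6; slot 6 is free -> place at 6.
473 hashes to 6, h2=4; 6 taken -> place at 10.
787 hashes to 3; slot 3 is free -> place at 3.
297 hashes to 6, h2=8; 6,3 taken -> place at 0.
190 hashes to 10, h2=1; 10,0 taken -> place at 1.
576 hashes to 4; slot 4 is free -> place at 4.
979 hashes to 6, h2=10; 6 taken -> place at 5.
Table: [297, 190, —, 787, 576, 979, 187, —, —, —, 473]

1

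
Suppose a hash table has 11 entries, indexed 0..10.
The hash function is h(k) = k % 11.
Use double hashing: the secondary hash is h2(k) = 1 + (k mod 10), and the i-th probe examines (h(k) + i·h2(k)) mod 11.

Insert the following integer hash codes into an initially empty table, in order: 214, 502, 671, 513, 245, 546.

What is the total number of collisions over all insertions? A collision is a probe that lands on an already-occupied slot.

4

214: h=5 -> slot 5
502: h=7 -> slot 7
671: h=0 -> slot 0
513: h=7, h2=4, probe 7,0,4 -> slot 4
245: h=3 -> slot 3
546: h=7, h2=7, probe 7,3,10 -> slot 10
Table: [671, ., ., 245, 513, 214, ., 502, ., ., 546]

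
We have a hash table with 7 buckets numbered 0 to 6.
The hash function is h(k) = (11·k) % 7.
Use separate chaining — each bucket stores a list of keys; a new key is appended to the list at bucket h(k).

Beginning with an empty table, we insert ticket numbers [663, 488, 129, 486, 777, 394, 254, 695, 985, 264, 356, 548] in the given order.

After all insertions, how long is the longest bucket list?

Insert 663: h=6, bucket 6 empty → new chain.
Insert 488: h=6, bucket 6 nonempty → append to chain.
Insert 129: h=5, bucket 5 empty → new chain.
Insert 486: h=5, bucket 5 nonempty → append to chain.
Insert 777: h=0, bucket 0 empty → new chain.
Insert 394: h=1, bucket 1 empty → new chain.
Insert 254: h=1, bucket 1 nonempty → append to chain.
Insert 695: h=1, bucket 1 nonempty → append to chain.
Insert 985: h=6, bucket 6 nonempty → append to chain.
Insert 264: h=6, bucket 6 nonempty → append to chain.
Insert 356: h=3, bucket 3 empty → new chain.
Insert 548: h=1, bucket 1 nonempty → append to chain.
Final buckets:
0: 777
1: 394 -> 254 -> 695 -> 548
2: _
3: 356
4: _
5: 129 -> 486
6: 663 -> 488 -> 985 -> 264

4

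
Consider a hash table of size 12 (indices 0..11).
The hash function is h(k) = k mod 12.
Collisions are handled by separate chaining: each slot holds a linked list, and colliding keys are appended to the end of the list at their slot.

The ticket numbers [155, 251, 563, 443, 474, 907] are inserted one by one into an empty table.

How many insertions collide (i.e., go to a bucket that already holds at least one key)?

3

Insert 155: h=11, bucket 11 empty → new chain.
Insert 251: h=11, bucket 11 nonempty → append to chain.
Insert 563: h=11, bucket 11 nonempty → append to chain.
Insert 443: h=11, bucket 11 nonempty → append to chain.
Insert 474: h=6, bucket 6 empty → new chain.
Insert 907: h=7, bucket 7 empty → new chain.
Final buckets:
0: _
1: _
2: _
3: _
4: _
5: _
6: 474
7: 907
8: _
9: _
10: _
11: 155 -> 251 -> 563 -> 443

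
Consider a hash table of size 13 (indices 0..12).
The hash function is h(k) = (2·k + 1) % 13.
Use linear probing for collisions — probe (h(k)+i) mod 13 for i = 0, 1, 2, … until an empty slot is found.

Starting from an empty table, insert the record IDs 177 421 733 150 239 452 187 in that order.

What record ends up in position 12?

733

Insert 177: h=4, slot 4 empty => index 4.
Insert 421: h=11, slot 11 empty => index 11.
Insert 733: h=11, slot 11 occupied => index 12.
Insert 150: h=2, slot 2 empty => index 2.
Insert 239: h=11, slots 11,12 occupied => index 0.
Insert 452: h=8, slot 8 empty => index 8.
Insert 187: h=11, slots 11,12,0 occupied => index 1.
Table: [239, 187, 150, ∅, 177, ∅, ∅, ∅, 452, ∅, ∅, 421, 733]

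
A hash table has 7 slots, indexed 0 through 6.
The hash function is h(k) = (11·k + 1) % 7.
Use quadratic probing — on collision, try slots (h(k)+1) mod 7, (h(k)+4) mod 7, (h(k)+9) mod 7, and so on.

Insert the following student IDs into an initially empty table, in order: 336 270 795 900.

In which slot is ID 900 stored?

0

336: h=1 -> slot 1
270: h=3 -> slot 3
795: h=3, probe 3,4 -> slot 4
900: h=3, probe 3,4,0 -> slot 0
Table: [900, 336, ., 270, 795, ., .]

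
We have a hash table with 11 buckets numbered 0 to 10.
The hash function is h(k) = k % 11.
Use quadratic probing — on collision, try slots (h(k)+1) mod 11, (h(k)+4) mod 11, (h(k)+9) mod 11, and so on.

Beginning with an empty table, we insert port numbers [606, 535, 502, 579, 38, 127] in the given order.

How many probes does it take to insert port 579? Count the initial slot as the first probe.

606: h=1 => slot 1
535: h=7 => slot 7
502: h=7, probe 7,8 => slot 8
579: h=7, probe 7,8,0 => slot 0
38: h=5 => slot 5
127: h=6 => slot 6
Table: [579, 606, ., ., ., 38, 127, 535, 502, ., .]

3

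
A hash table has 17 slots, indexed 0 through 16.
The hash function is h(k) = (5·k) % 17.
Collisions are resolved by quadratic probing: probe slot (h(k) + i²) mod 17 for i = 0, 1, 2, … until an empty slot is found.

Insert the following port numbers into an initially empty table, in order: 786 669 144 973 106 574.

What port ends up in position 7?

106

786 hashes to 3; slot 3 is free → place at 3.
669 hashes to 13; slot 13 is free → place at 13.
144 hashes to 6; slot 6 is free → place at 6.
973 hashes to 3; 3 taken → place at 4.
106 hashes to 3; 3,4 taken → place at 7.
574 hashes to 14; slot 14 is free → place at 14.
Table: [-, -, -, 786, 973, -, 144, 106, -, -, -, -, -, 669, 574, -, -]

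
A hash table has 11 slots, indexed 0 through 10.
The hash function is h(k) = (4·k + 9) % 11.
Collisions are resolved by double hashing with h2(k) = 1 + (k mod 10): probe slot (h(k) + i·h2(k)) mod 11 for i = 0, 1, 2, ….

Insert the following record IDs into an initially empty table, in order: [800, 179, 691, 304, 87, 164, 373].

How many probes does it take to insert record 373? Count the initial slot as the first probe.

800: h=8 → slot 8
179: h=10 → slot 10
691: h=1 → slot 1
304: h=4 → slot 4
87: h=5 → slot 5
164: h=5, h2=5, probe 5,10,4,9 → slot 9
373: h=5, h2=4, probe 5,9,2 → slot 2
Table: [-, 691, 373, -, 304, 87, -, -, 800, 164, 179]

3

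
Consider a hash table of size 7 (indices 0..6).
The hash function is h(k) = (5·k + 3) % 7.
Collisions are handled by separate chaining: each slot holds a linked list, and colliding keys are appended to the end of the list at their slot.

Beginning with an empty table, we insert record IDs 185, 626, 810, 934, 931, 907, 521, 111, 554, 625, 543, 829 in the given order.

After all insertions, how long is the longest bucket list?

185 → bucket 4
626 → bucket 4 (collision)
810 → bucket 0
934 → bucket 4 (collision)
931 → bucket 3
907 → bucket 2
521 → bucket 4 (collision)
111 → bucket 5
554 → bucket 1
625 → bucket 6
543 → bucket 2 (collision)
829 → bucket 4 (collision)
Final buckets:
0: 810
1: 554
2: 907 -> 543
3: 931
4: 185 -> 626 -> 934 -> 521 -> 829
5: 111
6: 625

5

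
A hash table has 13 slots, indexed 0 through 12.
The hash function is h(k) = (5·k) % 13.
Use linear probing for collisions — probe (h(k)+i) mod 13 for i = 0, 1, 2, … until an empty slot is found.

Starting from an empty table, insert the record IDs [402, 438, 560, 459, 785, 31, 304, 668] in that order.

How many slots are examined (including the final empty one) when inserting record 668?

402 hashes to 8; slot 8 is free => place at 8.
438 hashes to 6; slot 6 is free => place at 6.
560 hashes to 5; slot 5 is free => place at 5.
459 hashes to 7; slot 7 is free => place at 7.
785 hashes to 12; slot 12 is free => place at 12.
31 hashes to 12; 12 taken => place at 0.
304 hashes to 12; 12,0 taken => place at 1.
668 hashes to 12; 12,0,1 taken => place at 2.
Table: [31, 304, 668, -, -, 560, 438, 459, 402, -, -, -, 785]

4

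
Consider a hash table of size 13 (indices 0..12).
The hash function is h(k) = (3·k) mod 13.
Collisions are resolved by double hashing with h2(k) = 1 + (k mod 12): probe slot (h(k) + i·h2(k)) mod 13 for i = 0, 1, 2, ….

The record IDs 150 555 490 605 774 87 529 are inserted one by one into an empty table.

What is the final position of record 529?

3

Insert 150: h=8, slot 8 empty => index 8.
Insert 555: h=1, slot 1 empty => index 1.
Insert 490: h=1, h2=11, slot 1 occupied => index 12.
Insert 605: h=8, h2=6, slots 8,1 occupied => index 7.
Insert 774: h=8, h2=7, slot 8 occupied => index 2.
Insert 87: h=1, h2=4, slot 1 occupied => index 5.
Insert 529: h=1, h2=2, slot 1 occupied => index 3.
Table: [—, 555, 774, 529, —, 87, —, 605, 150, —, —, —, 490]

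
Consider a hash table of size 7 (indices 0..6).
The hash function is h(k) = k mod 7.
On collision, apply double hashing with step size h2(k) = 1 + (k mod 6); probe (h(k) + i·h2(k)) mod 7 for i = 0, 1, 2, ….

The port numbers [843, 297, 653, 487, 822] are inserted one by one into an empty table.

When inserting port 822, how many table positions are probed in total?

3

Insert 843: h=3, slot 3 empty → index 3.
Insert 297: h=3, h2=4, slot 3 occupied → index 0.
Insert 653: h=2, slot 2 empty → index 2.
Insert 487: h=4, slot 4 empty → index 4.
Insert 822: h=3, h2=1, slots 3,4 occupied → index 5.
Table: [297, ∅, 653, 843, 487, 822, ∅]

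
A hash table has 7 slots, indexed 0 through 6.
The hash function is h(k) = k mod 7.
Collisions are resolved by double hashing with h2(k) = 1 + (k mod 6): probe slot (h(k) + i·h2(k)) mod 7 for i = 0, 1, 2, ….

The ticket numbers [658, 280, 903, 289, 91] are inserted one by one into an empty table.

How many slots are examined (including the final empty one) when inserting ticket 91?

Insert 658: h=0, slot 0 empty → index 0.
Insert 280: h=0, h2=5, slot 0 occupied → index 5.
Insert 903: h=0, h2=4, slot 0 occupied → index 4.
Insert 289: h=2, slot 2 empty → index 2.
Insert 91: h=0, h2=2, slots 0,2,4 occupied → index 6.
Table: [658, ∅, 289, ∅, 903, 280, 91]

4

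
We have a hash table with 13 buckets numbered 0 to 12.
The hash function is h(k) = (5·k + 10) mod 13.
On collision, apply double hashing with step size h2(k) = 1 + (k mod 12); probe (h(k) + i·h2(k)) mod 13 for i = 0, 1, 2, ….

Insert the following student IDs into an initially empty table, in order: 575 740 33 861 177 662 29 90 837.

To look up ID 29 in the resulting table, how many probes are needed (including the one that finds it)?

Insert 575: h=12, slot 12 empty -> index 12.
Insert 740: h=5, slot 5 empty -> index 5.
Insert 33: h=6, slot 6 empty -> index 6.
Insert 861: h=12, h2=10, slot 12 occupied -> index 9.
Insert 177: h=11, slot 11 empty -> index 11.
Insert 662: h=5, h2=3, slot 5 occupied -> index 8.
Insert 29: h=12, h2=6, slots 12,5,11 occupied -> index 4.
Insert 90: h=5, h2=7, slots 5,12,6 occupied -> index 0.
Insert 837: h=9, h2=10, slots 9,6 occupied -> index 3.
Table: [90, —, —, 837, 29, 740, 33, —, 662, 861, —, 177, 575]
Lookup 29: h=12, h2=6, probe 12,5,11,4 → found at 4.

4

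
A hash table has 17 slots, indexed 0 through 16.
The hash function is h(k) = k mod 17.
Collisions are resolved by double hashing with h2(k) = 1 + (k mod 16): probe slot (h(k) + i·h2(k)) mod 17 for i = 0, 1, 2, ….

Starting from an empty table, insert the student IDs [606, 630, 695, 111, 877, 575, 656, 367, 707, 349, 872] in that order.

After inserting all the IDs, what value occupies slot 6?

Insert 606: h=11, slot 11 empty → index 11.
Insert 630: h=1, slot 1 empty → index 1.
Insert 695: h=15, slot 15 empty → index 15.
Insert 111: h=9, slot 9 empty → index 9.
Insert 877: h=10, slot 10 empty → index 10.
Insert 575: h=14, slot 14 empty → index 14.
Insert 656: h=10, h2=1, slots 10,11 occupied → index 12.
Insert 367: h=10, h2=16, slots 10,9 occupied → index 8.
Insert 707: h=10, h2=4, slots 10,14,1 occupied → index 5.
Insert 349: h=9, h2=14, slot 9 occupied → index 6.
Insert 872: h=5, h2=9, slots 5,14,6,15 occupied → index 7.
Table: [∅, 630, ∅, ∅, ∅, 707, 349, 872, 367, 111, 877, 606, 656, ∅, 575, 695, ∅]

349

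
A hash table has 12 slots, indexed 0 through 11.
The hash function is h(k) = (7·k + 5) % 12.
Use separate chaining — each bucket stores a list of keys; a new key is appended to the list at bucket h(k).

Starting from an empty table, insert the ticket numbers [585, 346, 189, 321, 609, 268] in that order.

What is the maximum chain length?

585 -> bucket 8
346 -> bucket 3
189 -> bucket 8 (collision)
321 -> bucket 8 (collision)
609 -> bucket 8 (collision)
268 -> bucket 9
Final buckets:
0: _
1: _
2: _
3: 346
4: _
5: _
6: _
7: _
8: 585 -> 189 -> 321 -> 609
9: 268
10: _
11: _

4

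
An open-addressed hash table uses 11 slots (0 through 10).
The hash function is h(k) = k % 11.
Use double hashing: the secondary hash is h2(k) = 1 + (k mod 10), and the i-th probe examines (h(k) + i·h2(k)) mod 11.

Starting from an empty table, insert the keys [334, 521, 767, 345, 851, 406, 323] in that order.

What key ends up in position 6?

521

334: h=4 -> slot 4
521: h=4, h2=2, probe 4,6 -> slot 6
767: h=8 -> slot 8
345: h=4, h2=6, probe 4,10 -> slot 10
851: h=4, h2=2, probe 4,6,8,10,1 -> slot 1
406: h=10, h2=7, probe 10,6,2 -> slot 2
323: h=4, h2=4, probe 4,8,1,5 -> slot 5
Table: [-, 851, 406, -, 334, 323, 521, -, 767, -, 345]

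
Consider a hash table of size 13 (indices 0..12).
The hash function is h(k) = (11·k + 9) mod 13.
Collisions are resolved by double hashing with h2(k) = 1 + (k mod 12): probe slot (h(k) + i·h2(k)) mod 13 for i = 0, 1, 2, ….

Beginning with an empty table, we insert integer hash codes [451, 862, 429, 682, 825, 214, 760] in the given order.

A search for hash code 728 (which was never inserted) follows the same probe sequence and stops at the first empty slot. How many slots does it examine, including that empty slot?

451: h=4 → slot 4
862: h=1 → slot 1
429: h=9 → slot 9
682: h=10 → slot 10
825: h=10, h2=10, probe 10,7 → slot 7
214: h=10, h2=11, probe 10,8 → slot 8
760: h=10, h2=5, probe 10,2 → slot 2
Table: [., 862, 760, ., 451, ., ., 825, 214, 429, 682, ., .]
Lookup 728: h=9, h2=9, probe 9,5 → slot 5 empty, not found.

2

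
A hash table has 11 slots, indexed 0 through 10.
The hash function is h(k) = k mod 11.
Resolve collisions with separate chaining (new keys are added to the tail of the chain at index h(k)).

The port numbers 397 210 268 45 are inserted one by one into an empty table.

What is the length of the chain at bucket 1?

Insert 397: h=1, bucket 1 empty -> new chain.
Insert 210: h=1, bucket 1 nonempty -> append to chain.
Insert 268: h=4, bucket 4 empty -> new chain.
Insert 45: h=1, bucket 1 nonempty -> append to chain.
Final buckets:
0: —
1: 397 -> 210 -> 45
2: —
3: —
4: 268
5: —
6: —
7: —
8: —
9: —
10: —

3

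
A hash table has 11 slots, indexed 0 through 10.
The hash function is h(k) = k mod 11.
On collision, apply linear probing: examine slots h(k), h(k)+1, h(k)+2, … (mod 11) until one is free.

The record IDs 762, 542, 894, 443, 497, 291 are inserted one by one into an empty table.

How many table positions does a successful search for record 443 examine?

4

Insert 762: h=3, slot 3 empty → index 3.
Insert 542: h=3, slot 3 occupied → index 4.
Insert 894: h=3, slots 3,4 occupied → index 5.
Insert 443: h=3, slots 3,4,5 occupied → index 6.
Insert 497: h=2, slot 2 empty → index 2.
Insert 291: h=5, slots 5,6 occupied → index 7.
Table: [_, _, 497, 762, 542, 894, 443, 291, _, _, _]
Lookup 443: h=3, probe 3,4,5,6 → found at 6.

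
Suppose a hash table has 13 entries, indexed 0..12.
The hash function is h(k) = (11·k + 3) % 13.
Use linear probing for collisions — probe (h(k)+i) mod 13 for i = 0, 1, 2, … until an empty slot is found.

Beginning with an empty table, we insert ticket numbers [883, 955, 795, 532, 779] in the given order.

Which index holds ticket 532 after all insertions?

883: h=5 -> slot 5
955: h=4 -> slot 4
795: h=12 -> slot 12
532: h=5, probe 5,6 -> slot 6
779: h=5, probe 5,6,7 -> slot 7
Table: [-, -, -, -, 955, 883, 532, 779, -, -, -, -, 795]

6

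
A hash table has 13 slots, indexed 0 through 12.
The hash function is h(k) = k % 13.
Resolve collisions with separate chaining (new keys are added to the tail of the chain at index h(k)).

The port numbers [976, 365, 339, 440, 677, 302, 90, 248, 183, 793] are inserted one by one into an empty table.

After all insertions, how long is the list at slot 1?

6

Insert 976: h=1, bucket 1 empty -> new chain.
Insert 365: h=1, bucket 1 nonempty -> append to chain.
Insert 339: h=1, bucket 1 nonempty -> append to chain.
Insert 440: h=11, bucket 11 empty -> new chain.
Insert 677: h=1, bucket 1 nonempty -> append to chain.
Insert 302: h=3, bucket 3 empty -> new chain.
Insert 90: h=12, bucket 12 empty -> new chain.
Insert 248: h=1, bucket 1 nonempty -> append to chain.
Insert 183: h=1, bucket 1 nonempty -> append to chain.
Insert 793: h=0, bucket 0 empty -> new chain.
Final buckets:
0: 793
1: 976 -> 365 -> 339 -> 677 -> 248 -> 183
2: _
3: 302
4: _
5: _
6: _
7: _
8: _
9: _
10: _
11: 440
12: 90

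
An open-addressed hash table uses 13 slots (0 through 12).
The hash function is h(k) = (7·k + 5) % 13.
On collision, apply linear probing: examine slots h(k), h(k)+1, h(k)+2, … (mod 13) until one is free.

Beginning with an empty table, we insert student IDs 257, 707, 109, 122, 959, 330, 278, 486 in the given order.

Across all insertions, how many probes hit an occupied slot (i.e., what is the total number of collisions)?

16

257: h=10 → slot 10
707: h=1 → slot 1
109: h=1, probe 1,2 → slot 2
122: h=1, probe 1,2,3 → slot 3
959: h=10, probe 10,11 → slot 11
330: h=1, probe 1,2,3,4 → slot 4
278: h=1, probe 1,2,3,4,5 → slot 5
486: h=1, probe 1,2,3,4,5,6 → slot 6
Table: [_, 707, 109, 122, 330, 278, 486, _, _, _, 257, 959, _]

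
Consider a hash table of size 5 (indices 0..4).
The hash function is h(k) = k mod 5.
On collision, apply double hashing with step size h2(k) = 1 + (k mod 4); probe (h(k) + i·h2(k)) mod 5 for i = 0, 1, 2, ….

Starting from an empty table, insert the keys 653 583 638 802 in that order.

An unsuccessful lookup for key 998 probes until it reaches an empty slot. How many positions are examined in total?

3

653: h=3 => slot 3
583: h=3, h2=4, probe 3,2 => slot 2
638: h=3, h2=3, probe 3,1 => slot 1
802: h=2, h2=3, probe 2,0 => slot 0
Table: [802, 638, 583, 653, ∅]
Lookup 998: h=3, h2=3, probe 3,1,4 → slot 4 empty, not found.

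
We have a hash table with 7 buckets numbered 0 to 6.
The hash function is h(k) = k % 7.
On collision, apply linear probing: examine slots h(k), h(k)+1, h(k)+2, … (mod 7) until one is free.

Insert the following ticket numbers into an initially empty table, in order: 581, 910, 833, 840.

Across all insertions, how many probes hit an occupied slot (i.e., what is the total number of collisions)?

581 hashes to 0; slot 0 is free -> place at 0.
910 hashes to 0; 0 taken -> place at 1.
833 hashes to 0; 0,1 taken -> place at 2.
840 hashes to 0; 0,1,2 taken -> place at 3.
Table: [581, 910, 833, 840, _, _, _]

6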